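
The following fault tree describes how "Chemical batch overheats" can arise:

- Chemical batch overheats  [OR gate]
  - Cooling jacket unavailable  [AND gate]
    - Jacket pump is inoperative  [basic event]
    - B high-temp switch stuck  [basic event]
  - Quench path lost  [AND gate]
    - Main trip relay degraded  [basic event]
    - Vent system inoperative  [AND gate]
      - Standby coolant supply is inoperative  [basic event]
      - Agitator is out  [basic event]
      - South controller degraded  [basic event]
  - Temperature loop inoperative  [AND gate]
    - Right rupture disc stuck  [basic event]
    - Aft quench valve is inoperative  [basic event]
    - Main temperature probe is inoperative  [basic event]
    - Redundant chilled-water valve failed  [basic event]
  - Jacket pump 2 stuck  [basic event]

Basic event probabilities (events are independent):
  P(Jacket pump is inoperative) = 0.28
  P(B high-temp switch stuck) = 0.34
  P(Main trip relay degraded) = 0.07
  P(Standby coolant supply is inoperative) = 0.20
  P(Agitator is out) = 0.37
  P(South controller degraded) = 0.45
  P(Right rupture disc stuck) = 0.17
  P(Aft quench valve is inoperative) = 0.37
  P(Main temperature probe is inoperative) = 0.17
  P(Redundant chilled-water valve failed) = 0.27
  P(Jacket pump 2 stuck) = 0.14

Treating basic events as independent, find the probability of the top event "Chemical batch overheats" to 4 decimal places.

P(Cooling jacket unavailable) [AND] = 0.28 × 0.34 = 0.095200
P(Vent system inoperative) [AND] = 0.20 × 0.37 × 0.45 = 0.033300
P(Quench path lost) [AND] = 0.07 × 0.033300 = 0.002331
P(Temperature loop inoperative) [AND] = 0.17 × 0.37 × 0.17 × 0.27 = 0.002887
P(Chemical batch overheats) [OR] = 1 − (1−0.095200) × (1−0.002331) × (1−0.002887) × (1−0.14) = 0.225927
Rounded to 4 decimal places: P(Chemical batch overheats) ≈ 0.2259.

0.2259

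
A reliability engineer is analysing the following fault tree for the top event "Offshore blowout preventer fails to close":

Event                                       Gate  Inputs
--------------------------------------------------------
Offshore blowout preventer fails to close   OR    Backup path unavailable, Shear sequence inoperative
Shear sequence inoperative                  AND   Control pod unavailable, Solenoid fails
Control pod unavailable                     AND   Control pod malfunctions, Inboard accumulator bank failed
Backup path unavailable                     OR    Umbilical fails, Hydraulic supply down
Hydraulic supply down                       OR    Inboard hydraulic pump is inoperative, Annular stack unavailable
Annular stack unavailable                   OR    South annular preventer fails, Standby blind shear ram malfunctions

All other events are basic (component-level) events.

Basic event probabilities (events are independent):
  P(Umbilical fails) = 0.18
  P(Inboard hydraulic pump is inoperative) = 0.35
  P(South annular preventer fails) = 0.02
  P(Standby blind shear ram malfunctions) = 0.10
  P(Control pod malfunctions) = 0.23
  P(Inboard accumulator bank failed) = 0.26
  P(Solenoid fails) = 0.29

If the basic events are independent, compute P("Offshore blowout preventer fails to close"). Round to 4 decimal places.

P(Annular stack unavailable) [OR] = 1 − (1−0.02) × (1−0.10) = 0.118000
P(Hydraulic supply down) [OR] = 1 − (1−0.35) × (1−0.118000) = 0.426700
P(Backup path unavailable) [OR] = 1 − (1−0.18) × (1−0.426700) = 0.529894
P(Control pod unavailable) [AND] = 0.23 × 0.26 = 0.059800
P(Shear sequence inoperative) [AND] = 0.059800 × 0.29 = 0.017342
P(Offshore blowout preventer fails to close) [OR] = 1 − (1−0.529894) × (1−0.017342) = 0.538047
Rounded to 4 decimal places: P(Offshore blowout preventer fails to close) ≈ 0.5380.

0.5380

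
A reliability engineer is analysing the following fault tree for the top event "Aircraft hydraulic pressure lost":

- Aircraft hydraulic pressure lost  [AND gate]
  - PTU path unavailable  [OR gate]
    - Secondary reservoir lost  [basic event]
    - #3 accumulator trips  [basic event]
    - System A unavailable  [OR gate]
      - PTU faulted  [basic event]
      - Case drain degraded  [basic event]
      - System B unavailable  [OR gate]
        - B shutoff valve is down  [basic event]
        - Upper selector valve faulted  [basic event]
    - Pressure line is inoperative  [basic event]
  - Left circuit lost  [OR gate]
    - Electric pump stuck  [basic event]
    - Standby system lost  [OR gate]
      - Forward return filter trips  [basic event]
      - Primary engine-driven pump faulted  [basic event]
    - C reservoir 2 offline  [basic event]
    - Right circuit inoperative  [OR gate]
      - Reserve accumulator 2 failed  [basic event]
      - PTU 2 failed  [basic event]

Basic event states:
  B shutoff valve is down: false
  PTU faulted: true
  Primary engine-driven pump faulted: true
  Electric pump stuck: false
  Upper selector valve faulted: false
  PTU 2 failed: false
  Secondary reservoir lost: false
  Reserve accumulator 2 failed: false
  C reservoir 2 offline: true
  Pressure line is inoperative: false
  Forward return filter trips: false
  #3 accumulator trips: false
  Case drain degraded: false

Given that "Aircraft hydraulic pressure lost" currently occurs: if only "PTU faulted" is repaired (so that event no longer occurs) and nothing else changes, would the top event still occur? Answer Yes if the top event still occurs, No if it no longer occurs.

No

Counterfactual: set "PTU faulted" to not occurred.
System B unavailable [OR]: B shutoff valve is down=not, Upper selector valve faulted=not → no input occurs → does not occur.
System A unavailable [OR]: PTU faulted=not, Case drain degraded=not, System B unavailable=not → no input occurs → does not occur.
PTU path unavailable [OR]: Secondary reservoir lost=not, #3 accumulator trips=not, System A unavailable=not, Pressure line is inoperative=not → no input occurs → does not occur.
Standby system lost [OR]: Forward return filter trips=not, Primary engine-driven pump faulted=occurs → at least one input occurs → occurs.
Right circuit inoperative [OR]: Reserve accumulator 2 failed=not, PTU 2 failed=not → no input occurs → does not occur.
Left circuit lost [OR]: Electric pump stuck=not, Standby system lost=occurs, C reservoir 2 offline=occurs, Right circuit inoperative=not → at least one input occurs → occurs.
Aircraft hydraulic pressure lost [AND]: PTU path unavailable=not, Left circuit lost=occurs → not all inputs occur → does not occur.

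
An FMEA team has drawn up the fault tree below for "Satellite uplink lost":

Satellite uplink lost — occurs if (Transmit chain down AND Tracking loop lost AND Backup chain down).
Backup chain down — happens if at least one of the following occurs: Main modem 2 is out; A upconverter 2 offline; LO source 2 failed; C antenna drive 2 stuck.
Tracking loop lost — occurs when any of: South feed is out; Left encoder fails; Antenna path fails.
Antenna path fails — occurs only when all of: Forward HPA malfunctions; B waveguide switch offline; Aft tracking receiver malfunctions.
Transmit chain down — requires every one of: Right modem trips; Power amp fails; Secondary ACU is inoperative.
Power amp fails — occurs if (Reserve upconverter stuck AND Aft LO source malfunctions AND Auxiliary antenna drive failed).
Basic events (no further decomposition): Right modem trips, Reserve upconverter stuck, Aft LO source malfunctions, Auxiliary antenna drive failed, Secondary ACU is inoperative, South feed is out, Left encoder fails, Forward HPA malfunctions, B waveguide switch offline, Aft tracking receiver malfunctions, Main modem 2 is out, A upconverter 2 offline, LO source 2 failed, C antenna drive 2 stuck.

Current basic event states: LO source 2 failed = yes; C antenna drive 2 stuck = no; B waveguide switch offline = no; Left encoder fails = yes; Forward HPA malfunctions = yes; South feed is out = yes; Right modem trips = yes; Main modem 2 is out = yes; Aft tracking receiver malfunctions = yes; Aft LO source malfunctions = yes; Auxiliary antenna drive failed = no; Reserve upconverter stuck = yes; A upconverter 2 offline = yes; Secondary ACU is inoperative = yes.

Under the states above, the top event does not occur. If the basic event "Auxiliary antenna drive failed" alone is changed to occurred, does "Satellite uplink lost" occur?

Yes

Counterfactual: set "Auxiliary antenna drive failed" to occurred.
Power amp fails [AND]: Reserve upconverter stuck=occurs, Aft LO source malfunctions=occurs, Auxiliary antenna drive failed=occurs → all inputs occur → occurs.
Transmit chain down [AND]: Right modem trips=occurs, Power amp fails=occurs, Secondary ACU is inoperative=occurs → all inputs occur → occurs.
Antenna path fails [AND]: Forward HPA malfunctions=occurs, B waveguide switch offline=not, Aft tracking receiver malfunctions=occurs → not all inputs occur → does not occur.
Tracking loop lost [OR]: South feed is out=occurs, Left encoder fails=occurs, Antenna path fails=not → at least one input occurs → occurs.
Backup chain down [OR]: Main modem 2 is out=occurs, A upconverter 2 offline=occurs, LO source 2 failed=occurs, C antenna drive 2 stuck=not → at least one input occurs → occurs.
Satellite uplink lost [AND]: Transmit chain down=occurs, Tracking loop lost=occurs, Backup chain down=occurs → all inputs occur → occurs.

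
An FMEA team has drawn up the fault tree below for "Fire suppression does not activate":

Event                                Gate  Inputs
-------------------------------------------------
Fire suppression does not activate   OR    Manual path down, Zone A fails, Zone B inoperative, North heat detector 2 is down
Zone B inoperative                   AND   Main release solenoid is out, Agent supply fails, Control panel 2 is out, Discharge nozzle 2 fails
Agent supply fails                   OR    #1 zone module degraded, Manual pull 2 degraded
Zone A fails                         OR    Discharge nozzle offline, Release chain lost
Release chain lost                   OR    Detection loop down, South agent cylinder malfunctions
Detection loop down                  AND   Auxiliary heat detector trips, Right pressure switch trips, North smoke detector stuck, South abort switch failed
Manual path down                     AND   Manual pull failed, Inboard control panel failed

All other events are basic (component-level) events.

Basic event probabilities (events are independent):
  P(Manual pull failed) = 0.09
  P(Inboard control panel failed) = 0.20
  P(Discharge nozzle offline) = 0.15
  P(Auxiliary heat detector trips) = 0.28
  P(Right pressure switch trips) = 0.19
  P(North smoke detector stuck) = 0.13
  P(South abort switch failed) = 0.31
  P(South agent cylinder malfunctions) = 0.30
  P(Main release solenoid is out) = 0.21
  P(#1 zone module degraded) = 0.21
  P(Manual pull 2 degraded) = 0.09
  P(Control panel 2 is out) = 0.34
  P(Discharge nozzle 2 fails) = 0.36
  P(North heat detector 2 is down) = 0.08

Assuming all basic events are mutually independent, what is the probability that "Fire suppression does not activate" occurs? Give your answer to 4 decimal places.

P(Manual path down) [AND] = 0.09 × 0.20 = 0.018000
P(Detection loop down) [AND] = 0.28 × 0.19 × 0.13 × 0.31 = 0.002144
P(Release chain lost) [OR] = 1 − (1−0.002144) × (1−0.30) = 0.301501
P(Zone A fails) [OR] = 1 − (1−0.15) × (1−0.301501) = 0.406276
P(Agent supply fails) [OR] = 1 − (1−0.21) × (1−0.09) = 0.281100
P(Zone B inoperative) [AND] = 0.21 × 0.281100 × 0.34 × 0.36 = 0.007225
P(Fire suppression does not activate) [OR] = 1 − (1−0.018000) × (1−0.406276) × (1−0.007225) × (1−0.08) = 0.467481
Rounded to 4 decimal places: P(Fire suppression does not activate) ≈ 0.4675.

0.4675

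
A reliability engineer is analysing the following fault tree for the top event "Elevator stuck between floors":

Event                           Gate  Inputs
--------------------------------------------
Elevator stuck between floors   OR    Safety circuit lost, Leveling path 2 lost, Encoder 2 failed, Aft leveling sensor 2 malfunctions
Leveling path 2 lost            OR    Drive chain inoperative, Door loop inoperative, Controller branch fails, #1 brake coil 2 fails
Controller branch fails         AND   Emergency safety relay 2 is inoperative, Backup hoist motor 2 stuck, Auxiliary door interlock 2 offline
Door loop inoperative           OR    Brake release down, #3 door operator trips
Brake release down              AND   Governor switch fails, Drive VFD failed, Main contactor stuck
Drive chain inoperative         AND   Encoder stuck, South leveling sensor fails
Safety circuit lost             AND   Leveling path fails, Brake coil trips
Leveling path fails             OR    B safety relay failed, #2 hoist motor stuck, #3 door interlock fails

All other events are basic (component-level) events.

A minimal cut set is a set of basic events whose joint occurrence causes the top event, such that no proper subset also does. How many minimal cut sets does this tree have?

Leveling path fails [OR]: union of children's cut sets → 3 cut set(s).
Safety circuit lost [AND]: one cut set from each child combined → 3 × 1 = 3 cut set(s).
Drive chain inoperative [AND]: one cut set from each child combined → 1 × 1 = 1 cut set(s).
Brake release down [AND]: one cut set from each child combined → 1 × 1 × 1 = 1 cut set(s).
Door loop inoperative [OR]: union of children's cut sets → 2 cut set(s).
Controller branch fails [AND]: one cut set from each child combined → 1 × 1 × 1 = 1 cut set(s).
Leveling path 2 lost [OR]: union of children's cut sets → 5 cut set(s).
Elevator stuck between floors [OR]: union of children's cut sets → 10 cut set(s).
Minimal cut sets: {B safety relay failed, Brake coil trips}; {#2 hoist motor stuck, Brake coil trips}; {#3 door interlock fails, Brake coil trips}; {Encoder stuck, South leveling sensor fails}; {Drive VFD failed, Governor switch fails, Main contactor stuck}; {#3 door operator trips}; {Auxiliary door interlock 2 offline, Backup hoist motor 2 stuck, Emergency safety relay 2 is inoperative}; {#1 brake coil 2 fails}; {Encoder 2 failed}; {Aft leveling sensor 2 malfunctions}.

10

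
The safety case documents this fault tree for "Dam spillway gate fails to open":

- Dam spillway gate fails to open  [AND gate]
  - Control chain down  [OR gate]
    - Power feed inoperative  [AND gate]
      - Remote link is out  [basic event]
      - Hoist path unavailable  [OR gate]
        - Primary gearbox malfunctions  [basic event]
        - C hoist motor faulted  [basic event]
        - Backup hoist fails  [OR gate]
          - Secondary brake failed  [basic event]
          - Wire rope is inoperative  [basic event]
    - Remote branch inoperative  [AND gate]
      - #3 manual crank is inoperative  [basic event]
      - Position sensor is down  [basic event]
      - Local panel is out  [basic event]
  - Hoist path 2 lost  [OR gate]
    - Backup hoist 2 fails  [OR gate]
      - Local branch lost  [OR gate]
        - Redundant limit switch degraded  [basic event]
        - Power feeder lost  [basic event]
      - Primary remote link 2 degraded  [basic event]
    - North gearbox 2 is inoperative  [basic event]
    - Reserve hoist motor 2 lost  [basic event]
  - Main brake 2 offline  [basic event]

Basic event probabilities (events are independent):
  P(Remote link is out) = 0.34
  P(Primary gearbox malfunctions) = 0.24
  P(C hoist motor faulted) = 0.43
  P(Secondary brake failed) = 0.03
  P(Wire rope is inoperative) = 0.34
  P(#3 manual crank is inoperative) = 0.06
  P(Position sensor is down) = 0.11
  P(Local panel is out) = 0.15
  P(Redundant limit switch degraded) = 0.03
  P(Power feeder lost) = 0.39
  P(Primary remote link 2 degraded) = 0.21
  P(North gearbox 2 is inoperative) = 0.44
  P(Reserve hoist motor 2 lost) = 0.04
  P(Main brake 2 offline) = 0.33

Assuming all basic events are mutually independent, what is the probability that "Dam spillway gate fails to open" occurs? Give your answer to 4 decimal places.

P(Backup hoist fails) [OR] = 1 − (1−0.03) × (1−0.34) = 0.359800
P(Hoist path unavailable) [OR] = 1 − (1−0.24) × (1−0.43) × (1−0.359800) = 0.722665
P(Power feed inoperative) [AND] = 0.34 × 0.722665 = 0.245706
P(Remote branch inoperative) [AND] = 0.06 × 0.11 × 0.15 = 0.000990
P(Control chain down) [OR] = 1 − (1−0.245706) × (1−0.000990) = 0.246453
P(Local branch lost) [OR] = 1 − (1−0.03) × (1−0.39) = 0.408300
P(Backup hoist 2 fails) [OR] = 1 − (1−0.408300) × (1−0.21) = 0.532557
P(Hoist path 2 lost) [OR] = 1 − (1−0.532557) × (1−0.44) × (1−0.04) = 0.748703
P(Dam spillway gate fails to open) [AND] = 0.246453 × 0.748703 × 0.33 = 0.060892
Rounded to 4 decimal places: P(Dam spillway gate fails to open) ≈ 0.0609.

0.0609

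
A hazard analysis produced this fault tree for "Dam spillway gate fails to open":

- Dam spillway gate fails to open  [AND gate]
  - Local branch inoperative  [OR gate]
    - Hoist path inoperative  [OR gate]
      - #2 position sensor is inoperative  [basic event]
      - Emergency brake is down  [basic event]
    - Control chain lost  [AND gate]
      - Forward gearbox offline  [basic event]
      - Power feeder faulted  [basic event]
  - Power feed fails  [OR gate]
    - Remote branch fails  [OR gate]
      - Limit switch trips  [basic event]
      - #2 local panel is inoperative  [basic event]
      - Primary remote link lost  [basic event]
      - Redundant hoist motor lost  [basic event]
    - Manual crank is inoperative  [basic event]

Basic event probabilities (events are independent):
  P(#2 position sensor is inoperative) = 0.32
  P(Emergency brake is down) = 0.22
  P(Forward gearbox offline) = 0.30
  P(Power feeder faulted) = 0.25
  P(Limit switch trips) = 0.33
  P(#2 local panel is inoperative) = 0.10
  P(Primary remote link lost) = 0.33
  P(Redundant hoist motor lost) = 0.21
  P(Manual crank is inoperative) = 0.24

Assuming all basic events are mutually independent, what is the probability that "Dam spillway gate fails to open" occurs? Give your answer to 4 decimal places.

P(Hoist path inoperative) [OR] = 1 − (1−0.32) × (1−0.22) = 0.469600
P(Control chain lost) [AND] = 0.30 × 0.25 = 0.075000
P(Local branch inoperative) [OR] = 1 − (1−0.469600) × (1−0.075000) = 0.509380
P(Remote branch fails) [OR] = 1 − (1−0.33) × (1−0.10) × (1−0.33) × (1−0.21) = 0.680832
P(Power feed fails) [OR] = 1 − (1−0.680832) × (1−0.24) = 0.757432
P(Dam spillway gate fails to open) [AND] = 0.509380 × 0.757432 = 0.385821
Rounded to 4 decimal places: P(Dam spillway gate fails to open) ≈ 0.3858.

0.3858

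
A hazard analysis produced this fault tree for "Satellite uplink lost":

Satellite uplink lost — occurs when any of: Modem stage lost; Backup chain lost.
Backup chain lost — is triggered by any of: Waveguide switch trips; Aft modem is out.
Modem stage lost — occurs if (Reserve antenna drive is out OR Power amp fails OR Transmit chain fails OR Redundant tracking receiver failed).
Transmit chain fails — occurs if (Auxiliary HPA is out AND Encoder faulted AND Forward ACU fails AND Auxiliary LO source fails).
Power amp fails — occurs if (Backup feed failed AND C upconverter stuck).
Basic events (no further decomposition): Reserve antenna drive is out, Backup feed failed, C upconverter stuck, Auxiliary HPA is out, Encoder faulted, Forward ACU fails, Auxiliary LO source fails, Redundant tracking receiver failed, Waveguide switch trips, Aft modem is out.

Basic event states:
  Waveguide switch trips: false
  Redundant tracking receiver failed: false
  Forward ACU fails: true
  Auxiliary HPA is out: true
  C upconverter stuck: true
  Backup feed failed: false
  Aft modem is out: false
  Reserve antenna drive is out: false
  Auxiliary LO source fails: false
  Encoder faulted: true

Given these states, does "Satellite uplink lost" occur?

No

Power amp fails [AND]: Backup feed failed=not, C upconverter stuck=occurs → not all inputs occur → does not occur.
Transmit chain fails [AND]: Auxiliary HPA is out=occurs, Encoder faulted=occurs, Forward ACU fails=occurs, Auxiliary LO source fails=not → not all inputs occur → does not occur.
Modem stage lost [OR]: Reserve antenna drive is out=not, Power amp fails=not, Transmit chain fails=not, Redundant tracking receiver failed=not → no input occurs → does not occur.
Backup chain lost [OR]: Waveguide switch trips=not, Aft modem is out=not → no input occurs → does not occur.
Satellite uplink lost [OR]: Modem stage lost=not, Backup chain lost=not → no input occurs → does not occur.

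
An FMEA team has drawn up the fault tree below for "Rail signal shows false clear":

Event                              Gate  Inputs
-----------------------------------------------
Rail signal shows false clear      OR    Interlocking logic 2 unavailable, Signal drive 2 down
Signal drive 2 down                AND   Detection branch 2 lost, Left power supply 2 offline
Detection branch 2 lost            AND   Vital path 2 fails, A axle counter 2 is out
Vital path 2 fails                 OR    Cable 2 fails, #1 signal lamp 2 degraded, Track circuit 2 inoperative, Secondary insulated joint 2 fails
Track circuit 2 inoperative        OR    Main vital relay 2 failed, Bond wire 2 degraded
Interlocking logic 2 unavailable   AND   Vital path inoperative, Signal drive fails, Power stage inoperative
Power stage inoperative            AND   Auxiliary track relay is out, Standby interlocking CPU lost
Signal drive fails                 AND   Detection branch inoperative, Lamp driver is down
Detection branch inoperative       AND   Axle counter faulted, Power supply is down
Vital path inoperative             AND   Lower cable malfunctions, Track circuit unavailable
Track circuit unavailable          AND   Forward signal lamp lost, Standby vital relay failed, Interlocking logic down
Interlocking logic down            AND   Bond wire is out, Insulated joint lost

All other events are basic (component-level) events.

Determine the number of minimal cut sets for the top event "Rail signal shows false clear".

Interlocking logic down [AND]: one cut set from each child combined → 1 × 1 = 1 cut set(s).
Track circuit unavailable [AND]: one cut set from each child combined → 1 × 1 × 1 = 1 cut set(s).
Vital path inoperative [AND]: one cut set from each child combined → 1 × 1 = 1 cut set(s).
Detection branch inoperative [AND]: one cut set from each child combined → 1 × 1 = 1 cut set(s).
Signal drive fails [AND]: one cut set from each child combined → 1 × 1 = 1 cut set(s).
Power stage inoperative [AND]: one cut set from each child combined → 1 × 1 = 1 cut set(s).
Interlocking logic 2 unavailable [AND]: one cut set from each child combined → 1 × 1 × 1 = 1 cut set(s).
Track circuit 2 inoperative [OR]: union of children's cut sets → 2 cut set(s).
Vital path 2 fails [OR]: union of children's cut sets → 5 cut set(s).
Detection branch 2 lost [AND]: one cut set from each child combined → 5 × 1 = 5 cut set(s).
Signal drive 2 down [AND]: one cut set from each child combined → 5 × 1 = 5 cut set(s).
Rail signal shows false clear [OR]: union of children's cut sets → 6 cut set(s).
Minimal cut sets: {Auxiliary track relay is out, Axle counter faulted, Bond wire is out, Forward signal lamp lost, Insulated joint lost, Lamp driver is down, Lower cable malfunctions, Power supply is down, Standby interlocking CPU lost, Standby vital relay failed}; {A axle counter 2 is out, Cable 2 fails, Left power supply 2 offline}; {#1 signal lamp 2 degraded, A axle counter 2 is out, Left power supply 2 offline}; {A axle counter 2 is out, Left power supply 2 offline, Main vital relay 2 failed}; {A axle counter 2 is out, Bond wire 2 degraded, Left power supply 2 offline}; {A axle counter 2 is out, Left power supply 2 offline, Secondary insulated joint 2 fails}.

6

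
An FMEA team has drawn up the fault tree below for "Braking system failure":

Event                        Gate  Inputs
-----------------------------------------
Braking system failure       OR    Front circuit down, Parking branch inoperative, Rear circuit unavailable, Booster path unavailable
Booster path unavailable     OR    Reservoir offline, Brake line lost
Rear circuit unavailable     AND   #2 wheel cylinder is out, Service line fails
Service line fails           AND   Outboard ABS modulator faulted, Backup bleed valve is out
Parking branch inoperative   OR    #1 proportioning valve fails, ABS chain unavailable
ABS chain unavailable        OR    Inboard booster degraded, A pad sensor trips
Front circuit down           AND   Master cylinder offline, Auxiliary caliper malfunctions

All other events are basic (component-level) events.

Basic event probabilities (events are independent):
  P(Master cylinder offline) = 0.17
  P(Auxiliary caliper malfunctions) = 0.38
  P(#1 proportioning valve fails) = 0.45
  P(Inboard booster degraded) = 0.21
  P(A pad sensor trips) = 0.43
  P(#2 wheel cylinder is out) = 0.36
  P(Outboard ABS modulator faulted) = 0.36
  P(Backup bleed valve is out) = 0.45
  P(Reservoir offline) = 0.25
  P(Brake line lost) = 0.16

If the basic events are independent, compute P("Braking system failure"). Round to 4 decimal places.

0.8626

P(Front circuit down) [AND] = 0.17 × 0.38 = 0.064600
P(ABS chain unavailable) [OR] = 1 − (1−0.21) × (1−0.43) = 0.549700
P(Parking branch inoperative) [OR] = 1 − (1−0.45) × (1−0.549700) = 0.752335
P(Service line fails) [AND] = 0.36 × 0.45 = 0.162000
P(Rear circuit unavailable) [AND] = 0.36 × 0.162000 = 0.058320
P(Booster path unavailable) [OR] = 1 − (1−0.25) × (1−0.16) = 0.370000
P(Braking system failure) [OR] = 1 − (1−0.064600) × (1−0.752335) × (1−0.058320) × (1−0.370000) = 0.862562
Rounded to 4 decimal places: P(Braking system failure) ≈ 0.8626.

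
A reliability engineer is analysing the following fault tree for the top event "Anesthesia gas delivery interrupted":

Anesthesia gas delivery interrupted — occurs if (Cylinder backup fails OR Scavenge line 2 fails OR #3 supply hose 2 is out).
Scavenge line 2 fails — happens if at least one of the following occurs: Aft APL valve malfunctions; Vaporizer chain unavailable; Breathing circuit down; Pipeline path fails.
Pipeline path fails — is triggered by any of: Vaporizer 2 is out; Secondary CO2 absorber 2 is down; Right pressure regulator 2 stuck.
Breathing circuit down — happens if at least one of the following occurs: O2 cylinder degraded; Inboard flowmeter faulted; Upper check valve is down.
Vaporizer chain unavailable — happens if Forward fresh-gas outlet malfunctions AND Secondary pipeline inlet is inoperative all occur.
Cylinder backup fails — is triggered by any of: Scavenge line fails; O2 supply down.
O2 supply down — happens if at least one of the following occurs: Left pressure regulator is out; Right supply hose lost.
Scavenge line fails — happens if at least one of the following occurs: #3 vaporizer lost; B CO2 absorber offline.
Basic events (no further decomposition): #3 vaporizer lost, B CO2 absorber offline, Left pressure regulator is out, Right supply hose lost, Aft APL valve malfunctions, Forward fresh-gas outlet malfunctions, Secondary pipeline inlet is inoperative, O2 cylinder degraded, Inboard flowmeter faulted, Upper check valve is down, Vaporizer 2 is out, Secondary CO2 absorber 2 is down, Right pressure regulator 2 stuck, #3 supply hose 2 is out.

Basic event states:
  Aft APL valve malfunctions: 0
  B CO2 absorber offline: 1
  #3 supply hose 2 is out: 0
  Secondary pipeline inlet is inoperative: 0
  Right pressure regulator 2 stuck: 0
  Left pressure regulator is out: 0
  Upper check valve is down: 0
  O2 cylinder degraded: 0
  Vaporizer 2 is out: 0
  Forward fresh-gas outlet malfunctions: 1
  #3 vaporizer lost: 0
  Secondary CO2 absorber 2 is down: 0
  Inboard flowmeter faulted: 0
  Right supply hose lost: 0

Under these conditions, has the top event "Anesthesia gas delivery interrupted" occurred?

Scavenge line fails [OR]: #3 vaporizer lost=not, B CO2 absorber offline=occurs → at least one input occurs → occurs.
O2 supply down [OR]: Left pressure regulator is out=not, Right supply hose lost=not → no input occurs → does not occur.
Cylinder backup fails [OR]: Scavenge line fails=occurs, O2 supply down=not → at least one input occurs → occurs.
Vaporizer chain unavailable [AND]: Forward fresh-gas outlet malfunctions=occurs, Secondary pipeline inlet is inoperative=not → not all inputs occur → does not occur.
Breathing circuit down [OR]: O2 cylinder degraded=not, Inboard flowmeter faulted=not, Upper check valve is down=not → no input occurs → does not occur.
Pipeline path fails [OR]: Vaporizer 2 is out=not, Secondary CO2 absorber 2 is down=not, Right pressure regulator 2 stuck=not → no input occurs → does not occur.
Scavenge line 2 fails [OR]: Aft APL valve malfunctions=not, Vaporizer chain unavailable=not, Breathing circuit down=not, Pipeline path fails=not → no input occurs → does not occur.
Anesthesia gas delivery interrupted [OR]: Cylinder backup fails=occurs, Scavenge line 2 fails=not, #3 supply hose 2 is out=not → at least one input occurs → occurs.

Yes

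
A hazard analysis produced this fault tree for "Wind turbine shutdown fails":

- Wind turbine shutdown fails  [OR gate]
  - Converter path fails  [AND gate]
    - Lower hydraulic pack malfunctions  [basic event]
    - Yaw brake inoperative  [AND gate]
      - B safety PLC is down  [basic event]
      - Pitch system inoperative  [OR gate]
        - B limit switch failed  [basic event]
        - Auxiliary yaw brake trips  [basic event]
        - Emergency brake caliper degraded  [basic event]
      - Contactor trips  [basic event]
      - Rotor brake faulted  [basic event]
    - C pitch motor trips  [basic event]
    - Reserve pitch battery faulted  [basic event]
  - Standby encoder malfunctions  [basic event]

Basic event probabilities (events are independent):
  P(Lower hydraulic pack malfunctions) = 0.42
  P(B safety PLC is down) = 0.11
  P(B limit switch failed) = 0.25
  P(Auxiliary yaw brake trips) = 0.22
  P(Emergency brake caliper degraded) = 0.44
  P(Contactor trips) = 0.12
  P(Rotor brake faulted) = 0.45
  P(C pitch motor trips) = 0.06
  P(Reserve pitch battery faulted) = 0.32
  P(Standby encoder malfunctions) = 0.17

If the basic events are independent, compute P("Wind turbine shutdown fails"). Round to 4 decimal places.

P(Pitch system inoperative) [OR] = 1 − (1−0.25) × (1−0.22) × (1−0.44) = 0.672400
P(Yaw brake inoperative) [AND] = 0.11 × 0.672400 × 0.12 × 0.45 = 0.003994
P(Converter path fails) [AND] = 0.42 × 0.003994 × 0.06 × 0.32 = 0.000032
P(Wind turbine shutdown fails) [OR] = 1 − (1−0.000032) × (1−0.17) = 0.170027
Rounded to 4 decimal places: P(Wind turbine shutdown fails) ≈ 0.1700.

0.1700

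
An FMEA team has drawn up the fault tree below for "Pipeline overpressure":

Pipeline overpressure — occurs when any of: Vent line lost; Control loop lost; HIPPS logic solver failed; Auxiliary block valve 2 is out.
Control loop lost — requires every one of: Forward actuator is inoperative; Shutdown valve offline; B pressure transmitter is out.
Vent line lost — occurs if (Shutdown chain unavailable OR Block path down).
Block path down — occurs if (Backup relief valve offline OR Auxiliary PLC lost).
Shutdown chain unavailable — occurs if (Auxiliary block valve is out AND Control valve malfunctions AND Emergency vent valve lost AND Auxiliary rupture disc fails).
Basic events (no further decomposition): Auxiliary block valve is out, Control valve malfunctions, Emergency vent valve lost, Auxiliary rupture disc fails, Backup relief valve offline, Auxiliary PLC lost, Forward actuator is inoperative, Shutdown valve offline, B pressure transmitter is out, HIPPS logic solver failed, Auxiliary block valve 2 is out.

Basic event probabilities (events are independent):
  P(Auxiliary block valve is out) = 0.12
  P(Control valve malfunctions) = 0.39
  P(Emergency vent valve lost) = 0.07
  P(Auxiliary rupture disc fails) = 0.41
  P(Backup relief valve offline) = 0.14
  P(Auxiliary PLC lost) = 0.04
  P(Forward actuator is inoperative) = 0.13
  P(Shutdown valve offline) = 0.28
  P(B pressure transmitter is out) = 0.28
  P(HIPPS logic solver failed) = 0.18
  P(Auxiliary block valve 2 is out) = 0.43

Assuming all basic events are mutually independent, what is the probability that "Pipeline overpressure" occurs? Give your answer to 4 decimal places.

0.6186

P(Shutdown chain unavailable) [AND] = 0.12 × 0.39 × 0.07 × 0.41 = 0.001343
P(Block path down) [OR] = 1 − (1−0.14) × (1−0.04) = 0.174400
P(Vent line lost) [OR] = 1 − (1−0.001343) × (1−0.174400) = 0.175509
P(Control loop lost) [AND] = 0.13 × 0.28 × 0.28 = 0.010192
P(Pipeline overpressure) [OR] = 1 − (1−0.175509) × (1−0.010192) × (1−0.18) × (1−0.43) = 0.618561
Rounded to 4 decimal places: P(Pipeline overpressure) ≈ 0.6186.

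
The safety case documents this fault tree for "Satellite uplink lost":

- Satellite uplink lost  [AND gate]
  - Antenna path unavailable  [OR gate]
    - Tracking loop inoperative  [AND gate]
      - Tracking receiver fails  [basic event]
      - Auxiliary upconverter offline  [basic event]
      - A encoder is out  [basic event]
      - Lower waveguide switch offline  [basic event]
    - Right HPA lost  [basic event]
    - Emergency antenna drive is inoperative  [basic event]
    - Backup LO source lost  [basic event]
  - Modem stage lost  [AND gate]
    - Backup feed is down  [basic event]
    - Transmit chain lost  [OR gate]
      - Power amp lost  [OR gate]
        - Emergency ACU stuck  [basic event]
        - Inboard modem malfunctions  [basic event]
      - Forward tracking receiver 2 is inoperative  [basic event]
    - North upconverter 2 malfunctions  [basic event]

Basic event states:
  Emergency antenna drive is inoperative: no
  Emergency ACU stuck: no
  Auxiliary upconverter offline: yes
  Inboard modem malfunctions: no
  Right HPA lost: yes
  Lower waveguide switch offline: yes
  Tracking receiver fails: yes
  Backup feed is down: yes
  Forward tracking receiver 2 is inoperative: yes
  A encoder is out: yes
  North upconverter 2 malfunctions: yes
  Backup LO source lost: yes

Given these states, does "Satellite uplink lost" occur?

Yes

Tracking loop inoperative [AND]: Tracking receiver fails=occurs, Auxiliary upconverter offline=occurs, A encoder is out=occurs, Lower waveguide switch offline=occurs → all inputs occur → occurs.
Antenna path unavailable [OR]: Tracking loop inoperative=occurs, Right HPA lost=occurs, Emergency antenna drive is inoperative=not, Backup LO source lost=occurs → at least one input occurs → occurs.
Power amp lost [OR]: Emergency ACU stuck=not, Inboard modem malfunctions=not → no input occurs → does not occur.
Transmit chain lost [OR]: Power amp lost=not, Forward tracking receiver 2 is inoperative=occurs → at least one input occurs → occurs.
Modem stage lost [AND]: Backup feed is down=occurs, Transmit chain lost=occurs, North upconverter 2 malfunctions=occurs → all inputs occur → occurs.
Satellite uplink lost [AND]: Antenna path unavailable=occurs, Modem stage lost=occurs → all inputs occur → occurs.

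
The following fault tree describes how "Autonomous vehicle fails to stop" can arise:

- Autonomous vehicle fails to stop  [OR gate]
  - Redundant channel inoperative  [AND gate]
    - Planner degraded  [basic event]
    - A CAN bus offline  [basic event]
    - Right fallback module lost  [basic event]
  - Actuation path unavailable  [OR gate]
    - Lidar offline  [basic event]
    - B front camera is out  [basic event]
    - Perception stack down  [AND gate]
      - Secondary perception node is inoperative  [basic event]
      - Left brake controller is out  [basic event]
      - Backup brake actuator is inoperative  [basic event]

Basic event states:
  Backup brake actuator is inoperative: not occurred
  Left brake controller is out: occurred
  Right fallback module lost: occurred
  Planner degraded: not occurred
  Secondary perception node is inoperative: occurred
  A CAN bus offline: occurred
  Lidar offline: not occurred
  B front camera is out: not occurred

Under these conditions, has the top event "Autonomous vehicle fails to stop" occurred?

No

Redundant channel inoperative [AND]: Planner degraded=not, A CAN bus offline=occurs, Right fallback module lost=occurs → not all inputs occur → does not occur.
Perception stack down [AND]: Secondary perception node is inoperative=occurs, Left brake controller is out=occurs, Backup brake actuator is inoperative=not → not all inputs occur → does not occur.
Actuation path unavailable [OR]: Lidar offline=not, B front camera is out=not, Perception stack down=not → no input occurs → does not occur.
Autonomous vehicle fails to stop [OR]: Redundant channel inoperative=not, Actuation path unavailable=not → no input occurs → does not occur.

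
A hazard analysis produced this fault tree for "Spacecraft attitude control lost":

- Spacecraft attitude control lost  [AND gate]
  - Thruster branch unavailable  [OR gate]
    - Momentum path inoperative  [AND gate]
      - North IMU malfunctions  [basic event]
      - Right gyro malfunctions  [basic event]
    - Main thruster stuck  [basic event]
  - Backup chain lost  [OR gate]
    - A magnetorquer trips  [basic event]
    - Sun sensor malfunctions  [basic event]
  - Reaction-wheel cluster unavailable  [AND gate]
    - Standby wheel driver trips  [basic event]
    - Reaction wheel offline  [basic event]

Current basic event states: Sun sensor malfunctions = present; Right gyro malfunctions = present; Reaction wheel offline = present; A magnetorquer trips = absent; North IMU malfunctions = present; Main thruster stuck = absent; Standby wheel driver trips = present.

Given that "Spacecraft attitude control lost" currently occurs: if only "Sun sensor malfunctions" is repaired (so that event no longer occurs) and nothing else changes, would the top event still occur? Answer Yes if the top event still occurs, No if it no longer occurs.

No

Counterfactual: set "Sun sensor malfunctions" to not occurred.
Momentum path inoperative [AND]: North IMU malfunctions=occurs, Right gyro malfunctions=occurs → all inputs occur → occurs.
Thruster branch unavailable [OR]: Momentum path inoperative=occurs, Main thruster stuck=not → at least one input occurs → occurs.
Backup chain lost [OR]: A magnetorquer trips=not, Sun sensor malfunctions=not → no input occurs → does not occur.
Reaction-wheel cluster unavailable [AND]: Standby wheel driver trips=occurs, Reaction wheel offline=occurs → all inputs occur → occurs.
Spacecraft attitude control lost [AND]: Thruster branch unavailable=occurs, Backup chain lost=not, Reaction-wheel cluster unavailable=occurs → not all inputs occur → does not occur.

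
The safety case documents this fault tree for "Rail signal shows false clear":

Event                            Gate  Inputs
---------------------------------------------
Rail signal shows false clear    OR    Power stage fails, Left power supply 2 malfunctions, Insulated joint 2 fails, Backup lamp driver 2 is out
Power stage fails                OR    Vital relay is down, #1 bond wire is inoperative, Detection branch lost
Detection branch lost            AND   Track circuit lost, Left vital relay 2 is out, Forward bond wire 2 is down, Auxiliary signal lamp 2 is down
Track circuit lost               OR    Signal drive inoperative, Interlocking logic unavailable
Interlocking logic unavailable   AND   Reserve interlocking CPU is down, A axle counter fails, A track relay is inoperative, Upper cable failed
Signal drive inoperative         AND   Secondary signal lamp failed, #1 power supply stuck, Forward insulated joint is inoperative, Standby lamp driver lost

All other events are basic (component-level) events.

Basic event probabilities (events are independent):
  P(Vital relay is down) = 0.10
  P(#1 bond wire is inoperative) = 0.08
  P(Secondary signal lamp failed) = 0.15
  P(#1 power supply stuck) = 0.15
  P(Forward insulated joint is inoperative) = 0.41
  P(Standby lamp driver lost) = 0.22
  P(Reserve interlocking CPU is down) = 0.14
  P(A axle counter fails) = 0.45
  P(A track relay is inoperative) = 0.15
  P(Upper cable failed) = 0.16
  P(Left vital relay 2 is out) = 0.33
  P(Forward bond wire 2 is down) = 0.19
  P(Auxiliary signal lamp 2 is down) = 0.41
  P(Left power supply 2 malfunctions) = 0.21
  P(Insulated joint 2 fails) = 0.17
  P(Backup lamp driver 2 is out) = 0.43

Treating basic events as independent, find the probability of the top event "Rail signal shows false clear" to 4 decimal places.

P(Signal drive inoperative) [AND] = 0.15 × 0.15 × 0.41 × 0.22 = 0.002030
P(Interlocking logic unavailable) [AND] = 0.14 × 0.45 × 0.15 × 0.16 = 0.001512
P(Track circuit lost) [OR] = 1 − (1−0.002030) × (1−0.001512) = 0.003539
P(Detection branch lost) [AND] = 0.003539 × 0.33 × 0.19 × 0.41 = 0.000091
P(Power stage fails) [OR] = 1 − (1−0.10) × (1−0.08) × (1−0.000091) = 0.172075
P(Rail signal shows false clear) [OR] = 1 − (1−0.172075) × (1−0.21) × (1−0.17) × (1−0.43) = 0.690564
Rounded to 4 decimal places: P(Rail signal shows false clear) ≈ 0.6906.

0.6906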